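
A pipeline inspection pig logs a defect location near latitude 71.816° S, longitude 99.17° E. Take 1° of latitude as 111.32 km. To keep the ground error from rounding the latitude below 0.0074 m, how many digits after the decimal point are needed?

7 decimal places

One degree of latitude covers 111320 m.
With N decimal places the half-ulp bound is 0.5·10⁻ᴺ°, or 0.5·10⁻ᴺ × 111320 m on the ground.
Need 0.5 × 111320 × 10⁻ᴺ ≤ 0.0074 → 10⁻ᴺ ≤ 1.330e-07, so N ≥ 6.88.
N = 6 would give 0.0557 m (too coarse); N = 7 gives 0.00557 m ≤ 0.0074 m.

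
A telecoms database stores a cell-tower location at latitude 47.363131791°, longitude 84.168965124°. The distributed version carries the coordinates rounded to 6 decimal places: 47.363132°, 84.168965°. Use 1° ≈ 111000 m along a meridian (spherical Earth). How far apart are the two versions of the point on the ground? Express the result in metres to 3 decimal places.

The latitude changed by -0.000000209° and the longitude by +0.000000124°.
N–S: -0.000000209° × 111000 m/° = -0.023199 m.
East–west at this latitude: 0.000000124° × 111000 × cos 47.3631° ≈ 0.000000124 × 75185.8 = 0.00932304 m.
Hypotenuse of the two orthogonal shifts: √(0.023199² + 0.00932304²) = 0.0250023 m.

0.025 metres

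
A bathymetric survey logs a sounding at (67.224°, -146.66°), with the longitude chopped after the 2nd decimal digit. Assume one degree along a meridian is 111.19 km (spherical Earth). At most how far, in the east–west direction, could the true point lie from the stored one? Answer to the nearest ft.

1412 ft

Truncating at 2 decimal places can drop up to a full unit in the last place, so the longitude may be off by as much as 0.01°.
Parallels shrink by cos φ, so at 67.224° a degree of longitude is 111190 × 0.3871 ≈ 43044.9 m.
East–west error: 0.01° × 43044.9 m/° ≈ 430.449 m.
Converting: 430.449 m × 3.2808 ft/m ≈ 1412.2 ft.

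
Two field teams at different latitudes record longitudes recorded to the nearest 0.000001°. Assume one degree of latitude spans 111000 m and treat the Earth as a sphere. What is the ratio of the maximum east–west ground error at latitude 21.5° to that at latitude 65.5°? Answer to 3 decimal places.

Rounding to 6 decimal places leaves the longitude within ±5e-07° of the true value.
At 21.5°: 5e-07° × 111000 × cos 21.5° = 5e-07 × 111000 × 0.9304 ≈ 0.051638 m.
Error at 65.5° = 5e-07° × 111000 × cos 65.5° ≈ 0.0555 × 0.4147 = 0.023015 m.
The ratio reduces to cos 21.5° / cos 65.5° = 0.9304/0.4147 ≈ 2.2436.

2.244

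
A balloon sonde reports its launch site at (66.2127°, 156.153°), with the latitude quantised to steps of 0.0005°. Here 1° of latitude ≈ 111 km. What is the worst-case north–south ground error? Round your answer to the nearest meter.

28 meters

With a 0.0005° grid the true value lies within half a step, ±0.0005°/2 = ±0.00025°, of the stored one.
So the N–S error is at most 0.00025 × 111000 = 27.75 m.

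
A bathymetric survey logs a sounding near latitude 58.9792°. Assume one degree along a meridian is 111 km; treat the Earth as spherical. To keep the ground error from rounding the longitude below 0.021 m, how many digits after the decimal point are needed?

7

At 58.9792° one degree of longitude covers 111000 × cos 58.9792° ≈ 111000 × 0.5153 ≈ 57203.8 m.
With N decimal places the half-ulp bound is 0.5·10⁻ᴺ°, or 0.5·10⁻ᴺ × 57203.8 m on the ground.
Need 0.5 × 57203.8 × 10⁻ᴺ ≤ 0.021 → 10⁻ᴺ ≤ 7.342e-07, so N ≥ 6.13.
N = 6 would give 0.0286 m (too coarse); N = 7 gives 0.00286 m ≤ 0.021 m.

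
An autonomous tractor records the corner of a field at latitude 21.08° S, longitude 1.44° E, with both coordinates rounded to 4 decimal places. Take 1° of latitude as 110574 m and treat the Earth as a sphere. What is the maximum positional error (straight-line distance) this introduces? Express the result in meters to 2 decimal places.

Rounding to 4 decimal places leaves each coordinate within ±5e-05° of the true value.
Latitude error → 5e-05 × 110574 = 5.5287 m along the meridian.
E–W at 21.08°: 5e-05° × 110574 × cos 21.08° = 5e-05 × 110574 × 0.9331 ≈ 5.15871 m.
Worst case both components are at the extreme and orthogonal: √(5.5287² + 5.15871²) ≈ 7.56167 m.

7.56 meters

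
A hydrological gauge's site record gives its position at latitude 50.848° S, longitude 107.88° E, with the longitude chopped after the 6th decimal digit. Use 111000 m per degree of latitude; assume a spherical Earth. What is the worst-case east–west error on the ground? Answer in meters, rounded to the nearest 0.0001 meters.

Truncating at 6 decimal places can drop up to a full unit in the last place, so the longitude may be off by as much as 1e-06°.
Parallels shrink by cos φ, so at 50.848° a degree of longitude is 111000 × 0.6314 ≈ 70083.2 m.
So at most 1e-06° × 70083.2 ≈ 0.0700832 m east–west.

0.0701 meters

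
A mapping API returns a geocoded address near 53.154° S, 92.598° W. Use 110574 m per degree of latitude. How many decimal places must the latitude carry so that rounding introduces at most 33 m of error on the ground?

One degree of latitude covers 110574 m.
With N decimal places the half-ulp bound is 0.5·10⁻ᴺ°, or 0.5·10⁻ᴺ × 110574 m on the ground.
Setting 55287 × 10⁻ᴺ ≤ 33 gives 10ᴺ ≥ 1675, i.e. N ≥ 3.22.
N = 3 would give 55.3 m (too coarse); N = 4 gives 5.53 m ≤ 33 m.

4 decimal places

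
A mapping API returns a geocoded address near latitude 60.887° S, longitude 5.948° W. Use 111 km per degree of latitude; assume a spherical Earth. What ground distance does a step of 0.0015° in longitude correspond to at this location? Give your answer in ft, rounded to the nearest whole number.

266 ft

One degree of longitude here spans 111000 × cos 60.887° = 111000 × 0.4865 ≈ 54005.2 m; 0.0015° of that is 81.0078 m.
Converting: 81.0078 m × 3.2808 ft/m ≈ 265.77 ft.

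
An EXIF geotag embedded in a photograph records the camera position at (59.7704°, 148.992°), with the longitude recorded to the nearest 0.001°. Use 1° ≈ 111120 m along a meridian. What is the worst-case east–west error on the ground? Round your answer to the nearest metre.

Rounding to 3 decimal places leaves the longitude within ±0.0005° of the true value.
Parallels shrink by cos φ, so at 59.7704° a degree of longitude is 111120 × 0.5035 ≈ 55945.2 m.
So at most 0.0005° × 55945.2 ≈ 27.9726 m east–west.

28 metres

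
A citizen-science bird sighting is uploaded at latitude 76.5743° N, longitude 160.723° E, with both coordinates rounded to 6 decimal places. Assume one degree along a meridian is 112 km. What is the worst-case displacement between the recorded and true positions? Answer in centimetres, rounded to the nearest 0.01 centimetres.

Rounding to 6 decimal places leaves each coordinate within ±5e-07° of the true value.
North–south component: 5e-07° × 112000 = 0.056 m.
Longitude error → 5e-07 × 112000 × cos 76.5743° = 5e-07 × 112000 × 0.2322 ≈ 0.0130023 m.
Combining orthogonally: (0.056² + 0.0130023²)^½ ≈ 0.0574897 m.
That is 0.0574897 m = 5.749 cm.

5.75 centimetres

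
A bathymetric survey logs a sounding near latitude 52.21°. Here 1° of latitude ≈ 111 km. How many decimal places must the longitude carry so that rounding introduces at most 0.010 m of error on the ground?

7

At 52.21° one degree of longitude covers 111000 × cos 52.21° ≈ 111000 × 0.6128 ≈ 68017.4 m.
With N decimal places the half-ulp bound is 0.5·10⁻ᴺ°, or 0.5·10⁻ᴺ × 68017.4 m on the ground.
Need 0.5 × 68017.4 × 10⁻ᴺ ≤ 0.010 → 10⁻ᴺ ≤ 2.940e-07, so N ≥ 6.53.
N = 6 would give 0.034 m (too coarse); N = 7 gives 0.0034 m ≤ 0.010 m.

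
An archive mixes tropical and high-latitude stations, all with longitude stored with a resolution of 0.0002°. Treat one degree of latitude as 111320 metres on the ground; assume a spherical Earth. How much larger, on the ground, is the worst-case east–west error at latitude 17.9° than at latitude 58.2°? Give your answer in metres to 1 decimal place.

With a 0.0002° grid the true value lies within half a step, ±0.0002°/2 = ±0.0001°, of the stored one.
Error at 17.9° = 0.0001° × 111320 × cos 17.9° ≈ 11.132 × 0.9516 = 10.593 m.
Error at 58.2° = 0.0001° × 111320 × cos 58.2° ≈ 11.132 × 0.5270 = 5.8661 m.
So the lower-latitude error exceeds the higher by 10.593 − 5.8661 = 4.7271 m.

4.7 metres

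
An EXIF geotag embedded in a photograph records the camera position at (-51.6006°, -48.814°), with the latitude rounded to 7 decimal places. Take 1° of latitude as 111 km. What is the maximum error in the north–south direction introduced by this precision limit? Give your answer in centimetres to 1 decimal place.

Rounding to 7 decimal places leaves the latitude within ±5e-08° of the true value.
Along the meridian that is 5e-08° × 111000 m/° = 0.00555 m.
That is 0.00555 m = 0.555 cm.

0.6 centimetres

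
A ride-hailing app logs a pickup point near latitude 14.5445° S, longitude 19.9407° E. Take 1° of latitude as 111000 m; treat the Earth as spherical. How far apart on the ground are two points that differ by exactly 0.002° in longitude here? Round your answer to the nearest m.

0.002° of longitude at 14.5445° is 0.002 × 111000 × cos 14.5445° ≈ 0.002 × 107443 = 214.886 m.

215 m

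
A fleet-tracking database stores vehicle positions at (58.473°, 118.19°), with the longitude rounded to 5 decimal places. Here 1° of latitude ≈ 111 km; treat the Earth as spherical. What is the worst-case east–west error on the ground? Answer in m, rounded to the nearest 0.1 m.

Rounding to 5 decimal places leaves the longitude within ±5e-06° of the true value.
One degree of longitude at 58.473° is 111000 × cos 58.473° ≈ 111000 × 0.5229 = 58041.9 m.
East–west error: 5e-06° × 58041.9 m/° ≈ 0.29021 m.

0.3 m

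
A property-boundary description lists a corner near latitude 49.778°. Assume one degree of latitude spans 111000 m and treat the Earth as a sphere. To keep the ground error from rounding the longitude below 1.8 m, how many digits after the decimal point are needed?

At 49.778° one degree of longitude covers 111000 × cos 49.778° ≈ 111000 × 0.6458 ≈ 71678.4 m.
N decimal places → at most half a unit in the last place, 0.5 × 10⁻ᴺ° = 71678.4/2 × 10⁻ᴺ m.
Need 0.5 × 71678.4 × 10⁻ᴺ ≤ 1.8 → 10⁻ᴺ ≤ 5.022e-05, so N ≥ 4.30.
At 4 places the error can reach 3.58 m, but 5 places keeps it to 0.358 m.

5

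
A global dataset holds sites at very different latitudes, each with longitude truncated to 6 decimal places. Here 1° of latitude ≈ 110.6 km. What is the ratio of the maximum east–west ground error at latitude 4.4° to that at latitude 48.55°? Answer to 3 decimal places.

Truncating at 6 decimal places can drop up to a full unit in the last place, so the longitude may be off by as much as 1e-06°.
At 4.4°: 1e-06° × 110600 × cos 4.4° = 1e-06 × 110600 × 0.9971 ≈ 0.11027 m.
Error at 48.55° = 1e-06° × 110600 × cos 48.55° ≈ 0.1106 × 0.6620 = 0.073213 m.
The ratio reduces to cos 4.4° / cos 48.55° = 0.9971/0.6620 ≈ 1.5062.

1.506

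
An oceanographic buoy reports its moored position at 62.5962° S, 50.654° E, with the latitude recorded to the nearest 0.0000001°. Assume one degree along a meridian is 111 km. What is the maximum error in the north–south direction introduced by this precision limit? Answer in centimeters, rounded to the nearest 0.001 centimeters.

Rounding to 7 decimal places leaves the latitude within ±5e-08° of the true value.
Along the meridian that is 5e-08° × 111000 m/° = 0.00555 m.
That is 0.00555 m = 0.555 cm.

0.555 centimeters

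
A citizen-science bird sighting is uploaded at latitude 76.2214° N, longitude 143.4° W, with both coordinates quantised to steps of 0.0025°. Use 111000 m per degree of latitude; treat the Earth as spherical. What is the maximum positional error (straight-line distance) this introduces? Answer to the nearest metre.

With a 0.0025° grid the true value lies within half a step, ±0.0025°/2 = ±0.00125°, of the stored one.
Latitude error → 0.00125 × 111000 = 138.75 m along the meridian.
Longitude error → 0.00125 × 111000 × cos 76.2214° = 0.00125 × 111000 × 0.2382 ≈ 33.0462 m.
Combining orthogonally: (138.75² + 33.0462²)^½ ≈ 142.631 m.

143 metres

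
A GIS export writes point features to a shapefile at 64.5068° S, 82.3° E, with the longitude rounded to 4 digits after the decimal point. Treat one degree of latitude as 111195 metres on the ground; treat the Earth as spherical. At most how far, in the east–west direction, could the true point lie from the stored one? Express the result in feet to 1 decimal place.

7.9 feet

Rounding to 4 decimal places leaves the longitude within ±5e-05° of the true value.
One degree of longitude at 64.5068° is 111195 × cos 64.5068° ≈ 111195 × 0.4304 = 47858.8 m.
East–west error: 5e-05° × 47858.8 m/° ≈ 2.39294 m.
Converting: 2.39294 m × 3.2808 ft/m ≈ 7.8508 ft.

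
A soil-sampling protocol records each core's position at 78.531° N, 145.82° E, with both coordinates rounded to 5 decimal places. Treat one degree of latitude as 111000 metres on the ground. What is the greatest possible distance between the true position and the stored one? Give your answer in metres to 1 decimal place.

Rounding to 5 decimal places leaves each coordinate within ±5e-06° of the true value.
N–S: 5e-06° × 111000 m/° = 0.555 m.
Longitude error → 5e-06 × 111000 × cos 78.531° = 5e-06 × 111000 × 0.1988 ≈ 0.110355 m.
Worst case both components are at the extreme and orthogonal: √(0.555² + 0.110355²) ≈ 0.565865 m.

0.6 metres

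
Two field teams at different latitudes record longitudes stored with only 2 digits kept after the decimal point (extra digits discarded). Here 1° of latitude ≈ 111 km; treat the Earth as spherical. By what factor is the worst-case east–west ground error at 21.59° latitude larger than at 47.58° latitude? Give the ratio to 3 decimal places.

Truncating at 2 decimal places can drop up to a full unit in the last place, so the longitude may be off by as much as 0.01°.
Error at 21.59° = 0.01° × 111000 × cos 21.59° ≈ 1110 × 0.9298 = 1032.1 m.
Error at 47.58° = 0.01° × 111000 × cos 47.58° ≈ 1110 × 0.6746 = 748.76 m.
Ratio: 1032.1 / 748.76 = cos 21.59° / cos 47.58° ≈ 1.3784.

1.378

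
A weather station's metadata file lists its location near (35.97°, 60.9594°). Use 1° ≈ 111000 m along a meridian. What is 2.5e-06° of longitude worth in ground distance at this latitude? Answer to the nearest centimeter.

22 centimeters

One degree of longitude here spans 111000 × cos 35.97° = 111000 × 0.8093 ≈ 89835 m; 2.5e-06° of that is 0.224588 m.
That is 0.224588 m = 22.459 cm.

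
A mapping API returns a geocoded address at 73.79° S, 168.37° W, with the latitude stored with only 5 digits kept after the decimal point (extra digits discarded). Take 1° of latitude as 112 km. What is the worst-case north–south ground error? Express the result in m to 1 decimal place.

Truncating at 5 decimal places can drop up to a full unit in the last place, so the latitude may be off by as much as 1e-05°.
North–south distance: 1e-05° × 112000 m/° = 1.12 m.

1.1 m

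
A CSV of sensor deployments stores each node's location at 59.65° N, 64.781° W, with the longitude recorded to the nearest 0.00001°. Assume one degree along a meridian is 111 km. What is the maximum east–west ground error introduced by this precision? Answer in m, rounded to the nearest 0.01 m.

Rounding to 5 decimal places leaves the longitude within ±5e-06° of the true value.
At latitude 59.65° a degree of longitude spans 111000 m × cos 59.65° = 111000 × 0.5053 ≈ 56086.2 m.
Maximum E–W displacement: 5e-06 × 56086.2 = 0.280431 m.

0.28 m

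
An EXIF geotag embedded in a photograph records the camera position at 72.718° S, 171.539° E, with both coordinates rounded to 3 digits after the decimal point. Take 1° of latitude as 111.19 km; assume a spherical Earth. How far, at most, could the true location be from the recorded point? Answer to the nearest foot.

Rounding to 3 decimal places leaves each coordinate within ±0.0005° of the true value.
N–S: 0.0005° × 111190 m/° = 55.595 m.
East–west component at 72.718°: 0.0005° × 111190 × cos 72.718° ≈ 0.0005 × 33031.8 ≈ 16.5159 m.
Combining orthogonally: (55.595² + 16.5159²)^½ ≈ 57.9964 m.
In feet: 57.9964 m ÷ 0.3048 ≈ 190.28 ft.

190 feet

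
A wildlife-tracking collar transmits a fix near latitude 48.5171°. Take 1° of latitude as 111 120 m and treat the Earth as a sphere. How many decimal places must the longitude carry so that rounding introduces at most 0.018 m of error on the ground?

At 48.5171° one degree of longitude covers 111120 × cos 48.5171° ≈ 111120 × 0.6624 ≈ 73605.5 m.
N decimal places → at most half a unit in the last place, 0.5 × 10⁻ᴺ° = 73605.5/2 × 10⁻ᴺ m.
Setting 36802.7 × 10⁻ᴺ ≤ 0.018 gives 10ᴺ ≥ 2.045e+06, i.e. N ≥ 6.31.
At 6 places the error can reach 0.0368 m, but 7 places keeps it to 0.00368 m.

7 decimal places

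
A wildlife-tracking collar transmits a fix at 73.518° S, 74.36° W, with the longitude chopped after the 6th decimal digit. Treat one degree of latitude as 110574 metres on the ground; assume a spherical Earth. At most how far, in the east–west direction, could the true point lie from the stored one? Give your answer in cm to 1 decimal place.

3.1 cm

Truncating at 6 decimal places can drop up to a full unit in the last place, so the longitude may be off by as much as 1e-06°.
Parallels shrink by cos φ, so at 73.518° a degree of longitude is 110574 × 0.2837 ≈ 31371.4 m.
Maximum E–W displacement: 1e-06 × 31371.4 = 0.0313714 m.
That is 0.0313714 m = 3.1371 cm.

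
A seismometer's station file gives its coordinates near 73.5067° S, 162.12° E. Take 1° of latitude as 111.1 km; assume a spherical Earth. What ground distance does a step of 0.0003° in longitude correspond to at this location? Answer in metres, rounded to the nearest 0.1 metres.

9.5 metres

At 73.5067° a degree of longitude is 111100 × cos 73.5067° ≈ 31541.6 m, so 0.0003° corresponds to 9.46249 m.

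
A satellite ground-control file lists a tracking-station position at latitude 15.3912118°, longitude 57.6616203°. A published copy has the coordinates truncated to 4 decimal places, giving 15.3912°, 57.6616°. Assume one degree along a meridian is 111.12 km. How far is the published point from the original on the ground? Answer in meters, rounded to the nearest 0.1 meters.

2.5 meters

The latitude changed by +0.0000118° and the longitude by +0.0000203°.
North–south shift: 0.0000118 × 111120 = 1.31122 m.
East–west at this latitude: 0.0000203° × 111120 × cos 15.3912° ≈ 0.0000203 × 107135 = 2.17484 m.
Distance: √(1.31122² + 2.17484²) ≈ 2.53953 m.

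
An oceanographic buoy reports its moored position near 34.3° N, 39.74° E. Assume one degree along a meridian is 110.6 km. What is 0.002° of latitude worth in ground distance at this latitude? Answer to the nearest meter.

Along a meridian 0.002° is 0.002 × 110600 = 221.2 m.

221 meters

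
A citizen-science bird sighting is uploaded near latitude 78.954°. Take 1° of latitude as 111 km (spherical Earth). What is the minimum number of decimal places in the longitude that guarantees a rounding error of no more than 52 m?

At 78.954° one degree of longitude covers 111000 × cos 78.954° ≈ 111000 × 0.1916 ≈ 21267.3 m.
N decimal places → at most half a unit in the last place, 0.5 × 10⁻ᴺ° = 21267.3/2 × 10⁻ᴺ m.
Setting 10633.6 × 10⁻ᴺ ≤ 52 gives 10ᴺ ≥ 204.5, i.e. N ≥ 2.31.
So 3 decimal places suffice (10.6 m); 2 would allow up to 106 m.

3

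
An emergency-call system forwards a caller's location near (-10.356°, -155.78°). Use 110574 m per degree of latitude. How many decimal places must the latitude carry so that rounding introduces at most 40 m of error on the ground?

One degree of latitude covers 110574 m.
Rounding to N decimal places gives at most 0.5 × 10⁻ᴺ degrees of error, i.e. 0.5 × 10⁻ᴺ × 110574 m.
Need 0.5 × 110574 × 10⁻ᴺ ≤ 40 → 10⁻ᴺ ≤ 7.235e-04, so N ≥ 3.14.
So 4 decimal places suffice (5.53 m); 3 would allow up to 55.3 m.

4 decimal places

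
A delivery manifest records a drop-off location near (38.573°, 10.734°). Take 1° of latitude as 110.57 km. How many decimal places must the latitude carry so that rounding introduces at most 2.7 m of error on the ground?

One degree of latitude covers 110570 m.
Rounding to N decimal places gives at most 0.5 × 10⁻ᴺ degrees of error, i.e. 0.5 × 10⁻ᴺ × 110570 m.
Setting 55285 × 10⁻ᴺ ≤ 2.7 gives 10ᴺ ≥ 2.048e+04, i.e. N ≥ 4.31.
At 4 places the error can reach 5.53 m, but 5 places keeps it to 0.553 m.

5 decimal places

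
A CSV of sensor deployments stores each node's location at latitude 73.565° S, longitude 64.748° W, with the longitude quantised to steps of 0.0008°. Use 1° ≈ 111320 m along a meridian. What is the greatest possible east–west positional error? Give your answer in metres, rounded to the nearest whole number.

13 metres

With a 0.0008° grid the true value lies within half a step, ±0.0008°/2 = ±0.0004°, of the stored one.
One degree of longitude at 73.565° is 111320 × cos 73.565° ≈ 111320 × 0.2829 = 31495.5 m.
East–west error: 0.0004° × 31495.5 m/° ≈ 12.5982 m.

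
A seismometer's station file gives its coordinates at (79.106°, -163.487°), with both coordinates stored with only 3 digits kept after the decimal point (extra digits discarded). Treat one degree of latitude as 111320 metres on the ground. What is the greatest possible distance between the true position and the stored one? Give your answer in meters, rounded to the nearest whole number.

Truncating at 3 decimal places can drop up to a full unit in the last place, so each coordinate may be off by as much as 0.001°.
N–S: 0.001° × 111320 m/° = 111.32 m.
Longitude error → 0.001 × 111320 × cos 79.106° = 0.001 × 111320 × 0.1890 ≈ 21.0387 m.
The two errors are perpendicular, so the maximum displacement is √(111.32² + 21.0387²) ≈ 113.291 m.

113 meters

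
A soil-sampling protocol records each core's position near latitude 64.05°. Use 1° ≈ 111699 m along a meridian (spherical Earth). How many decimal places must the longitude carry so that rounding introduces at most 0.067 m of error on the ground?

6 decimal places

At 64.05° one degree of longitude covers 111699 × cos 64.05° ≈ 111699 × 0.4376 ≈ 48878 m.
Rounding to N decimal places gives at most 0.5 × 10⁻ᴺ degrees of error, i.e. 0.5 × 10⁻ᴺ × 48878 m.
Need 0.5 × 48878 × 10⁻ᴺ ≤ 0.067 → 10⁻ᴺ ≤ 2.742e-06, so N ≥ 5.56.
N = 5 would give 0.244 m (too coarse); N = 6 gives 0.0244 m ≤ 0.067 m.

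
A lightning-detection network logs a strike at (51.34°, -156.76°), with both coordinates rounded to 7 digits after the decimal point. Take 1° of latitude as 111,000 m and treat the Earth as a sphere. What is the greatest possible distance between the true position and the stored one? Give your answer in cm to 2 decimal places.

0.65 cm

Rounding to 7 decimal places leaves each coordinate within ±5e-08° of the true value.
Latitude error → 5e-08 × 111000 = 0.00555 m along the meridian.
Longitude error → 5e-08 × 111000 × cos 51.34° = 5e-08 × 111000 × 0.6247 ≈ 0.00346707 m.
Worst case both components are at the extreme and orthogonal: √(0.00555² + 0.00346707²) ≈ 0.00654394 m.
That is 0.00654394 m = 0.65439 cm.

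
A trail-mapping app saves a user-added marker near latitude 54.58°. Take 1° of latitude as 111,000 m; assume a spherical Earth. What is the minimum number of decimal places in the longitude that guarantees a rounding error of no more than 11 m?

4 decimal places

At 54.58° one degree of longitude covers 111000 × cos 54.58° ≈ 111000 × 0.5796 ≈ 64331.8 m.
Rounding to N decimal places gives at most 0.5 × 10⁻ᴺ degrees of error, i.e. 0.5 × 10⁻ᴺ × 64331.8 m.
Need 0.5 × 64331.8 × 10⁻ᴺ ≤ 11 → 10⁻ᴺ ≤ 3.420e-04, so N ≥ 3.47.
At 3 places the error can reach 32.2 m, but 4 places keeps it to 3.22 m.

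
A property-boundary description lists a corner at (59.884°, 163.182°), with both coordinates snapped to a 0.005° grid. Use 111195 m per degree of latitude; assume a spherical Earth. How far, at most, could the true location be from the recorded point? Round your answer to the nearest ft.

With a 0.005° grid the true value lies within half a step, ±0.005°/2 = ±0.0025°, of the stored one.
North–south component: 0.0025° × 111195 = 277.988 m.
East–west component at 59.884°: 0.0025° × 111195 × cos 59.884° ≈ 0.0025 × 55792.3 ≈ 139.481 m.
Worst case both components are at the extreme and orthogonal: √(277.988² + 139.481²) ≈ 311.018 m.
In feet: 311.018 m ÷ 0.3048 ≈ 1020.4 ft.

1020 ft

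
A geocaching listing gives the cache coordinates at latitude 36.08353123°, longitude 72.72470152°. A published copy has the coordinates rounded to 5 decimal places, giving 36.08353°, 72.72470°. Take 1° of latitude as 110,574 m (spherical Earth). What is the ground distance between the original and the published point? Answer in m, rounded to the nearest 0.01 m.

The latitude changed by +0.00000123° and the longitude by +0.00000152°.
North–south shift: 0.00000123 × 110574 = 0.136006 m.
East–west at this latitude: 0.00000152° × 110574 × cos 36.0835° ≈ 0.00000152 × 89361.4 = 0.135829 m.
Hypotenuse of the two orthogonal shifts: √(0.136006² + 0.135829²) = 0.192217 m.

0.19 m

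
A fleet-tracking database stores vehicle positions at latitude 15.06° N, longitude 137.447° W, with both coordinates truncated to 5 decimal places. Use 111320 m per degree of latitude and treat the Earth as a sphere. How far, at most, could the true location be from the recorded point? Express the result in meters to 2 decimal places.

Truncating at 5 decimal places can drop up to a full unit in the last place, so each coordinate may be off by as much as 1e-05°.
North–south component: 1e-05° × 111320 = 1.1132 m.
Longitude error → 1e-05 × 111320 × cos 15.06° = 1e-05 × 111320 × 0.9657 ≈ 1.07497 m.
Combining orthogonally: (1.1132² + 1.07497²)^½ ≈ 1.5475 m.

1.55 meters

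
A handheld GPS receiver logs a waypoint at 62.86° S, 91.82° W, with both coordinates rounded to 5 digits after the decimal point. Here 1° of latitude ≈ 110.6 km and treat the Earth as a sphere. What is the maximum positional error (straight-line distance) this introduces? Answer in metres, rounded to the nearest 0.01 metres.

0.61 metres

Rounding to 5 decimal places leaves each coordinate within ±5e-06° of the true value.
Latitude error → 5e-06 × 110600 = 0.553 m along the meridian.
E–W at 62.86°: 5e-06° × 110600 × cos 62.86° = 5e-06 × 110600 × 0.4562 ≈ 0.25226 m.
Worst case both components are at the extreme and orthogonal: √(0.553² + 0.25226²) ≈ 0.607819 m.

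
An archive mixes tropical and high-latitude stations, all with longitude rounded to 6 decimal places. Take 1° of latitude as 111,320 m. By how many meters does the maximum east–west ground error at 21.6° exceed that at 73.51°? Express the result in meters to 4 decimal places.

Rounding to 6 decimal places leaves the longitude within ±5e-07° of the true value.
At 21.6°: 5e-07° × 111320 × cos 21.6° = 5e-07 × 111320 × 0.9298 ≈ 0.051751 m.
At 73.51°: 5e-07° × 111320 × cos 73.51° = 5e-07 × 111320 × 0.2838 ≈ 0.015799 m.
Difference: 0.051751 − 0.015799 = 0.035952 m.

0.0360 meters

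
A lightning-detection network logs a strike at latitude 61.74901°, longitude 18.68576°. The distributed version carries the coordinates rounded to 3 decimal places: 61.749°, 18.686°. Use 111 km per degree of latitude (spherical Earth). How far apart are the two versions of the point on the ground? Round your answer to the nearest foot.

The latitude changed by +0.00001° and the longitude by -0.00024°.
N–S: 0.00001° × 111000 m/° = 1.11 m.
East–west at this latitude: -0.00024° × 111000 × cos 61.749° ≈ -0.00024 × 52540.2 = -12.6096 m.
Distance: √(1.11² + 12.6096²) ≈ 12.6584 m.
In feet: 12.6584 m ÷ 0.3048 ≈ 41.53 ft.

42 feet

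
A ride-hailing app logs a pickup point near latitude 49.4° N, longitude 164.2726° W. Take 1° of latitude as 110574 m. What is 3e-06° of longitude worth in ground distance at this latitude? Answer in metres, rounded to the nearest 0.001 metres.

One degree of longitude here spans 110574 × cos 49.4° = 110574 × 0.6508 ≈ 71958.7 m; 3e-06° of that is 0.215876 m.

0.216 metres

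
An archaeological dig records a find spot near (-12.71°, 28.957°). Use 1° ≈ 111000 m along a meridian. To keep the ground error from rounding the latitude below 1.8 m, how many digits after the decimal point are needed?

5 decimal places

One degree of latitude covers 111000 m.
Rounding to N decimal places gives at most 0.5 × 10⁻ᴺ degrees of error, i.e. 0.5 × 10⁻ᴺ × 111000 m.
Setting 55500 × 10⁻ᴺ ≤ 1.8 gives 10ᴺ ≥ 3.083e+04, i.e. N ≥ 4.49.
N = 4 would give 5.55 m (too coarse); N = 5 gives 0.555 m ≤ 1.8 m.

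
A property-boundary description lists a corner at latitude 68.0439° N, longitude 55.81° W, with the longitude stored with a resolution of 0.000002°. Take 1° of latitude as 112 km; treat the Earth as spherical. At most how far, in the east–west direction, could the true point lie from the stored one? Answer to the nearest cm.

With a 0.000002° grid the true value lies within half a step, ±0.000002°/2 = ±1e-06°, of the stored one.
At latitude 68.0439° a degree of longitude spans 112000 m × cos 68.0439° = 112000 × 0.3739 ≈ 41876.4 m.
Maximum E–W displacement: 1e-06 × 41876.4 = 0.0418764 m.
That is 0.0418764 m = 4.1876 cm.

4 cm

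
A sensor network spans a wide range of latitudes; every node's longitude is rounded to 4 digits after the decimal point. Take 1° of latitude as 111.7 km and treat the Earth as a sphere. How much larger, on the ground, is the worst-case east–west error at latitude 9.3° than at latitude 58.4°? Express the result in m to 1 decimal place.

Rounding to 4 decimal places leaves the longitude within ±5e-05° of the true value.
Error at 9.3° = 5e-05° × 111700 × cos 9.3° ≈ 5.585 × 0.9869 = 5.5116 m.
Error at 58.4° = 5e-05° × 111700 × cos 58.4° ≈ 5.585 × 0.5240 = 2.9265 m.
So the lower-latitude error exceeds the higher by 5.5116 − 2.9265 = 2.5851 m.

2.6 m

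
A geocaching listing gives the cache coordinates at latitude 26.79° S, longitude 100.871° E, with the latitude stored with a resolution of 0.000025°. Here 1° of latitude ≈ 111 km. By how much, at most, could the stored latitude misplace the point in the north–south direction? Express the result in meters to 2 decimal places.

1.39 meters

With a 0.000025° grid the true value lies within half a step, ±0.000025°/2 = ±1.25e-05°, of the stored one.
So the N–S error is at most 1.25e-05 × 111000 = 1.3875 m.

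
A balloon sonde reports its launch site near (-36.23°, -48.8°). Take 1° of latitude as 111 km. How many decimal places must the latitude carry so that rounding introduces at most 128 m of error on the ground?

One degree of latitude covers 111000 m.
Rounding to N decimal places gives at most 0.5 × 10⁻ᴺ degrees of error, i.e. 0.5 × 10⁻ᴺ × 111000 m.
Setting 55500 × 10⁻ᴺ ≤ 128 gives 10ᴺ ≥ 433.6, i.e. N ≥ 2.64.
N = 2 would give 555 m (too coarse); N = 3 gives 55.5 m ≤ 128 m.

3 decimal places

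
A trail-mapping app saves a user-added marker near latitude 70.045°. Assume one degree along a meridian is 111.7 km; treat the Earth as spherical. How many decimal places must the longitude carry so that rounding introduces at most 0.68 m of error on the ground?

5

At 70.045° one degree of longitude covers 111700 × cos 70.045° ≈ 111700 × 0.3413 ≈ 38121.2 m.
Rounding to N decimal places gives at most 0.5 × 10⁻ᴺ degrees of error, i.e. 0.5 × 10⁻ᴺ × 38121.2 m.
Need 0.5 × 38121.2 × 10⁻ᴺ ≤ 0.68 → 10⁻ᴺ ≤ 3.568e-05, so N ≥ 4.45.
N = 4 would give 1.91 m (too coarse); N = 5 gives 0.191 m ≤ 0.68 m.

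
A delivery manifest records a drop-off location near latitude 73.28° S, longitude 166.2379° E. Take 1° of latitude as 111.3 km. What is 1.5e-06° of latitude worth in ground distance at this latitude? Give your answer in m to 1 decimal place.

1.5e-06° × 111300 m/° = 0.16695 m.

0.2 m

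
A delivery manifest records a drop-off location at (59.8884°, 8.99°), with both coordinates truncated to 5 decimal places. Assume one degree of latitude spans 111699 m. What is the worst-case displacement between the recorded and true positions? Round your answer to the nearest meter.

1 meters

Truncating at 5 decimal places can drop up to a full unit in the last place, so each coordinate may be off by as much as 1e-05°.
North–south component: 1e-05° × 111699 = 1.11699 m.
East–west component at 59.8884°: 1e-05° × 111699 × cos 59.8884° ≈ 1e-05 × 56037.8 ≈ 0.560378 m.
The two errors are perpendicular, so the maximum displacement is √(1.11699² + 0.560378²) ≈ 1.24968 m.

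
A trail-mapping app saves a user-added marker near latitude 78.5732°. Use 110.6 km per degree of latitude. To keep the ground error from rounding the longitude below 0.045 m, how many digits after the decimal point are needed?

6 decimal places

At 78.5732° one degree of longitude covers 110600 × cos 78.5732° ≈ 110600 × 0.1981 ≈ 21911.6 m.
N decimal places → at most half a unit in the last place, 0.5 × 10⁻ᴺ° = 21911.6/2 × 10⁻ᴺ m.
Setting 10955.8 × 10⁻ᴺ ≤ 0.045 gives 10ᴺ ≥ 2.435e+05, i.e. N ≥ 5.39.
So 6 decimal places suffice (0.011 m); 5 would allow up to 0.11 m.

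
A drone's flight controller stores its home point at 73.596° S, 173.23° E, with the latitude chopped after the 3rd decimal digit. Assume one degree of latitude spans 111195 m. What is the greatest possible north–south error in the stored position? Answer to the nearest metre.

111 metres

Truncating at 3 decimal places can drop up to a full unit in the last place, so the latitude may be off by as much as 0.001°.
North–south distance: 0.001° × 111195 m/° = 111.195 m.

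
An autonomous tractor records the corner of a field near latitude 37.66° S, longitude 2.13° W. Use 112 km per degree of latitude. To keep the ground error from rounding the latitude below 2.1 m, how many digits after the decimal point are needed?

One degree of latitude covers 112000 m.
With N decimal places the half-ulp bound is 0.5·10⁻ᴺ°, or 0.5·10⁻ᴺ × 112000 m on the ground.
Need 0.5 × 112000 × 10⁻ᴺ ≤ 2.1 → 10⁻ᴺ ≤ 3.750e-05, so N ≥ 4.43.
So 5 decimal places suffice (0.56 m); 4 would allow up to 5.6 m.

5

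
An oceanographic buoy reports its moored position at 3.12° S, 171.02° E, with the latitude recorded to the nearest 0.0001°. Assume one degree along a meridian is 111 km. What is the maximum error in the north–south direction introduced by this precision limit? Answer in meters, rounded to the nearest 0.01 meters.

Rounding to 4 decimal places leaves the latitude within ±5e-05° of the true value.
So the N–S error is at most 5e-05 × 111000 = 5.55 m.

5.55 meters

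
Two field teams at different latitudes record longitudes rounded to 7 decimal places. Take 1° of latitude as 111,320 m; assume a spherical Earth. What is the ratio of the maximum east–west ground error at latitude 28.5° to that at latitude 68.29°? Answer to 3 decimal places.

2.376

Rounding to 7 decimal places leaves the longitude within ±5e-08° of the true value.
At 28.5°: 5e-08° × 111320 × cos 28.5° = 5e-08 × 111320 × 0.8788 ≈ 0.0048915 m.
At 68.29°: 5e-08° × 111320 × cos 68.29° = 5e-08 × 111320 × 0.3699 ≈ 0.0020589 m.
Ratio: 0.0048915 / 0.0020589 = cos 28.5° / cos 68.29° ≈ 2.3758.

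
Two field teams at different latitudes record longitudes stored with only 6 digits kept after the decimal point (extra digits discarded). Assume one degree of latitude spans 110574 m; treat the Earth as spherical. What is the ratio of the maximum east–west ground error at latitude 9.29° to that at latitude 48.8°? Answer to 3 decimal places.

Truncating at 6 decimal places can drop up to a full unit in the last place, so the longitude may be off by as much as 1e-06°.
Error at 9.29° = 1e-06° × 110574 × cos 9.29° ≈ 0.11057 × 0.9869 = 0.10912 m.
At 48.8°: 1e-06° × 110574 × cos 48.8° = 1e-06 × 110574 × 0.6587 ≈ 0.072834 m.
Ratio: 0.10912 / 0.072834 = cos 9.29° / cos 48.8° ≈ 1.4983.

1.498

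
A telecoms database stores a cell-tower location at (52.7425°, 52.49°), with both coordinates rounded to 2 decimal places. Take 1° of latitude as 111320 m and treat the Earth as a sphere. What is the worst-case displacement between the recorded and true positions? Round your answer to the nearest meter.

651 meters

Rounding to 2 decimal places leaves each coordinate within ±0.005° of the true value.
North–south component: 0.005° × 111320 = 556.6 m.
Longitude error → 0.005 × 111320 × cos 52.7425° = 0.005 × 111320 × 0.6054 ≈ 336.965 m.
Combining orthogonally: (556.6² + 336.965²)^½ ≈ 650.653 m.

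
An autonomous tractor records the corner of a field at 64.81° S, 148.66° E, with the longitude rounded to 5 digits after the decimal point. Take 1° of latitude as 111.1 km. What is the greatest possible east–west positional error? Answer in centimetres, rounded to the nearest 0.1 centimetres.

Rounding to 5 decimal places leaves the longitude within ±5e-06° of the true value.
At latitude 64.81° a degree of longitude spans 111100 m × cos 64.81° = 111100 × 0.4256 ≈ 47286.5 m.
Maximum E–W displacement: 5e-06 × 47286.5 = 0.236433 m.
That is 0.236433 m = 23.643 cm.

23.6 centimetres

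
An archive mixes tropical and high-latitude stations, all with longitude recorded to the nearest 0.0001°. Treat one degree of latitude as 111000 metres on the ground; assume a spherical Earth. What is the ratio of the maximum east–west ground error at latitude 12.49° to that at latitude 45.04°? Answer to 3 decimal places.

Rounding to 4 decimal places leaves the longitude within ±5e-05° of the true value.
Error at 12.49° = 5e-05° × 111000 × cos 12.49° ≈ 5.55 × 0.9763 = 5.4187 m.
At 45.04°: 5e-05° × 111000 × cos 45.04° = 5e-05 × 111000 × 0.7066 ≈ 3.9217 m.
The ratio reduces to cos 12.49° / cos 45.04° = 0.9763/0.7066 ≈ 1.3817.

1.382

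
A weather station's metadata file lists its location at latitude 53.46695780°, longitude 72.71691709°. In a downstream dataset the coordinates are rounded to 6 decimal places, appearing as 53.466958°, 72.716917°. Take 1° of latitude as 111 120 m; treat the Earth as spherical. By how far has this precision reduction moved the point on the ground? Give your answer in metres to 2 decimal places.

0.02 metres

The latitude changed by -0.00000020° and the longitude by +0.00000009°.
N–S: -0.00000020° × 111120 m/° = -0.022224 m.
East–west at this latitude: 0.00000009° × 111120 × cos 53.467° ≈ 0.00000009 × 66148.2 = 0.00595334 m.
Combined displacement = (0.022224² + 0.00595334²)^½ ≈ 0.0230076 m.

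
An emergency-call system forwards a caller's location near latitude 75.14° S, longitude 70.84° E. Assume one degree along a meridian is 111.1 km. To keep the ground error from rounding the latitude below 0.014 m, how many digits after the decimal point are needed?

One degree of latitude covers 111100 m.
With N decimal places the half-ulp bound is 0.5·10⁻ᴺ°, or 0.5·10⁻ᴺ × 111100 m on the ground.
Need 0.5 × 111100 × 10⁻ᴺ ≤ 0.014 → 10⁻ᴺ ≤ 2.520e-07, so N ≥ 6.60.
So 7 decimal places suffice (0.00556 m); 6 would allow up to 0.0555 m.

7 decimal places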